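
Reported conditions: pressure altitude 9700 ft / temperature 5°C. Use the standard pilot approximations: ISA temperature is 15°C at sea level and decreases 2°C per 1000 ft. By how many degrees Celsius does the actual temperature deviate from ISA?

ISA temperature at 9700 ft = 15 − 2 × (9700/1000) = -4.4°C.
Deviation = OAT − ISA = 5 − (-4.4) = +9.4°C.

ISA+9.4°C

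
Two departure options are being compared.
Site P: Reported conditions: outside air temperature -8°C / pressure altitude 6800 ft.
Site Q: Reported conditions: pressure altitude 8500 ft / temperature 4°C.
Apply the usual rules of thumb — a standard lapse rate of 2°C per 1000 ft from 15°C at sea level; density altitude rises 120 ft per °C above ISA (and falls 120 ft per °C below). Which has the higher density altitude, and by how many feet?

Site Q by 3548 ft

Site P: ISA temp = 1.4°C, deviation -9.4°C, DA = 6800 + 120 × (-9.4) = 5672 ft.
Site Q: ISA temp = -2°C, deviation +6°C, DA = 8500 + 120 × 6 = 9220 ft.
Site Q is higher by 9220 − 5672 = 3548 ft.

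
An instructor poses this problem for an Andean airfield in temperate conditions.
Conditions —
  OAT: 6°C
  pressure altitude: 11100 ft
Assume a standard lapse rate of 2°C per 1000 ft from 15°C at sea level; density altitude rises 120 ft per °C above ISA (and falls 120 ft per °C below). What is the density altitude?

ISA temperature at 11100 ft = 15 − 2 × (11100/1000) = -7.2°C.
ISA deviation = 6 − (-7.2) = +13.2°C.
Density altitude = 11100 + 120 × (13.2) = 11100 + (+1584) = 12684 ft.

12684 ft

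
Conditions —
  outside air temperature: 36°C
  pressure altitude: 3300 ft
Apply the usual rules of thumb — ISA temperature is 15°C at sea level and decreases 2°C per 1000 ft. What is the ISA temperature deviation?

ISA+27.6°C

ISA temperature at 3300 ft = 15 − 2 × (3300/1000) = 8.4°C.
Deviation = OAT − ISA = 36 − 8.4 = +27.6°C.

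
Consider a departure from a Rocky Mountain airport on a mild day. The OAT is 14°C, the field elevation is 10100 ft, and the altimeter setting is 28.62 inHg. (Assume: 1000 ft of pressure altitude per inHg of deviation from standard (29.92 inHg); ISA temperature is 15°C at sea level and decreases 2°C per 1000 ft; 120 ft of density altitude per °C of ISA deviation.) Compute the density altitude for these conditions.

Pressure altitude = 10100 + (29.92 − 28.62) × 1000 = 10100 + (+1300) = 11400 ft.
ISA temperature at 11400 ft = 15 − 2 × (11400/1000) = -7.8°C.
ISA deviation = 14 − (-7.8) = +21.8°C.
Density altitude = 11400 + 120 × (21.8) = 14016 ft.

14016 ft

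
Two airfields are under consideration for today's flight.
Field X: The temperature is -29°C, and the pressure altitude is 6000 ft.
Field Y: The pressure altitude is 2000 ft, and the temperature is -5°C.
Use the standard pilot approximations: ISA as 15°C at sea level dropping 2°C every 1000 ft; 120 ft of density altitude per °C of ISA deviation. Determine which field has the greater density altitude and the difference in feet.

Field X by 2080 ft

Field X: ISA temp = 3°C, deviation -32°C, DA = 6000 + 120 × (-32) = 2160 ft.
Field Y: ISA temp = 11°C, deviation -16°C, DA = 2000 + 120 × (-16) = 80 ft.
Field X is higher by 2160 − 80 = 2080 ft.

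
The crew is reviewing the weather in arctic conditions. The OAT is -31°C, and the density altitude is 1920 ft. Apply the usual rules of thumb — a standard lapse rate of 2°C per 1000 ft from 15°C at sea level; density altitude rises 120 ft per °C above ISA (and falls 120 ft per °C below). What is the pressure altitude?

6000 ft

DA = PA + 120 × (OAT − (15 − 2·PA/1000)) = PA + 120·OAT − 1800 + 0.24·PA = 1.24·PA + 120·OAT − 1800.
So 1.24·PA = 1920 − 120 × (-31) + 1800 = 7440.
PA = 7440 / 1.24 = 6000 ft.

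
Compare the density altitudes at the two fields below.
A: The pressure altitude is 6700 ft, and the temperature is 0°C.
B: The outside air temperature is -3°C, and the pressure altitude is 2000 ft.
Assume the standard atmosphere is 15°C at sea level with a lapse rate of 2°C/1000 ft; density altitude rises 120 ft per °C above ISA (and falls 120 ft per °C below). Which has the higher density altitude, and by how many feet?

A: ISA temp = 1.6°C, deviation -1.6°C, DA = 6700 + 120 × (-1.6) = 6508 ft.
B: ISA temp = 11°C, deviation -14°C, DA = 2000 + 120 × (-14) = 320 ft.
A is higher by 6508 − 320 = 6188 ft.

A by 6188 ft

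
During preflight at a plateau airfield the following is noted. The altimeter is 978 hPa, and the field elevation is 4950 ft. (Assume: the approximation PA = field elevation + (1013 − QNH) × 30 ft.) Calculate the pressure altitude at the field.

6000 ft

Pressure correction = (1013 − 978) × 30 = +1050 ft.
Pressure altitude = 4950 + (+1050) = 6000 ft.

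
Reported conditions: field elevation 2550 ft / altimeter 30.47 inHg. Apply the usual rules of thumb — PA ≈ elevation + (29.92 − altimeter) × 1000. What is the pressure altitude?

2000 ft

Pressure correction = (29.92 − 30.47) × 1000 = -550 ft.
Pressure altitude = 2550 + (-550) = 2000 ft.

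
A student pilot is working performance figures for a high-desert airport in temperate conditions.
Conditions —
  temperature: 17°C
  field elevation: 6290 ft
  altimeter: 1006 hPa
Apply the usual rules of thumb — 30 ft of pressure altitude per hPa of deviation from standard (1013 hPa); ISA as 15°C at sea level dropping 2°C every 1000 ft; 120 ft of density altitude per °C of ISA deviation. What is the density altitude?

8300 ft

Pressure altitude = 6290 + (1013 − 1006) × 30 = 6290 + (+210) = 6500 ft.
ISA temperature at 6500 ft = 15 − 2 × (6500/1000) = 2°C.
ISA deviation = 17 − 2 = +15°C.
Density altitude = 6500 + 120 × (15) = 8300 ft.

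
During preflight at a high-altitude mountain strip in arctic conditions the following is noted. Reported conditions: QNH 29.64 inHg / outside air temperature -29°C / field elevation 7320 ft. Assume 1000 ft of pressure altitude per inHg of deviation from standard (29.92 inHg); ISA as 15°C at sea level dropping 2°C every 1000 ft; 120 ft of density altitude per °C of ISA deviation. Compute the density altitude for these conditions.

4144 ft

Pressure altitude = 7320 + (29.92 − 29.64) × 1000 = 7320 + (+280) = 7600 ft.
ISA temperature at 7600 ft = 15 − 2 × (7600/1000) = -0.2°C.
ISA deviation = -29 − (-0.2) = -28.8°C.
Density altitude = 7600 + 120 × (-28.8) = 4144 ft.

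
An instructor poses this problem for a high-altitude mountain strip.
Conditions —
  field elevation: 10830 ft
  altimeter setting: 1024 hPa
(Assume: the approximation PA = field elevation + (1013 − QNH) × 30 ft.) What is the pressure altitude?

Pressure correction = (1013 − 1024) × 30 = -330 ft.
Pressure altitude = 10830 + (-330) = 10500 ft.

10500 ft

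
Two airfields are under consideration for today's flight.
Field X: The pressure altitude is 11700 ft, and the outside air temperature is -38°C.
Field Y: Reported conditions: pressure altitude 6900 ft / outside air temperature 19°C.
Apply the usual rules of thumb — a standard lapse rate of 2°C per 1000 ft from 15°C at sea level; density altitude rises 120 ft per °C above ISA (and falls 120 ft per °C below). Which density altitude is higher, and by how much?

Field Y by 888 ft

Field X: ISA temp = -8.4°C, deviation -29.6°C, DA = 11700 + 120 × (-29.6) = 8148 ft.
Field Y: ISA temp = 1.2°C, deviation +17.8°C, DA = 6900 + 120 × 17.8 = 9036 ft.
Field Y is higher by 9036 − 8148 = 888 ft.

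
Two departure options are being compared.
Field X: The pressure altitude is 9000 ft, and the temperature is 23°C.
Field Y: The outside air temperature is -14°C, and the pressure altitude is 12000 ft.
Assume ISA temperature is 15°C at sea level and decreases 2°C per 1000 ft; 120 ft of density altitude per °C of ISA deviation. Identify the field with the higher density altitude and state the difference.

Field X by 720 ft

Field X: ISA temp = -3°C, deviation +26°C, DA = 9000 + 120 × 26 = 12120 ft.
Field Y: ISA temp = -9°C, deviation -5°C, DA = 12000 + 120 × (-5) = 11400 ft.
Field X is higher by 12120 − 11400 = 720 ft.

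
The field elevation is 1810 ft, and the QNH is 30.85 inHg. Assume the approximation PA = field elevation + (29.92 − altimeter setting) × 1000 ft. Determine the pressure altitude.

Pressure correction = (29.92 − 30.85) × 1000 = -930 ft.
Pressure altitude = 1810 + (-930) = 880 ft.

880 ft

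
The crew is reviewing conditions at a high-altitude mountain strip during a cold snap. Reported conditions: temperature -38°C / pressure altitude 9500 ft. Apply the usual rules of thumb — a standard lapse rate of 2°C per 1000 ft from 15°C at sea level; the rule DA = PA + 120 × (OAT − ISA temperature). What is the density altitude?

5420 ft

ISA temperature at 9500 ft = 15 − 2 × (9500/1000) = -4°C.
ISA deviation = -38 − (-4) = -34°C.
Density altitude = 9500 + 120 × (-34) = 9500 + (-4080) = 5420 ft.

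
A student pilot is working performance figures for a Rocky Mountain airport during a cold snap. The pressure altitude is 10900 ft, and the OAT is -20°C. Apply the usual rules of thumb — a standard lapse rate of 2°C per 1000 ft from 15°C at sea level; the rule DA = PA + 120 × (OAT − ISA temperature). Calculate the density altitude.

9316 ft

ISA temperature at 10900 ft = 15 − 2 × (10900/1000) = -6.8°C.
ISA deviation = -20 − (-6.8) = -13.2°C.
Density altitude = 10900 + 120 × (-13.2) = 10900 + (-1584) = 9316 ft.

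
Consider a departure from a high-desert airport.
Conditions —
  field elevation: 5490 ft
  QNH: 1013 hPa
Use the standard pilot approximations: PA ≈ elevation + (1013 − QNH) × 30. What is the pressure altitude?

Pressure correction = (1013 − 1013) × 30 = 0 ft.
Pressure altitude = 5490 + (0) = 5490 ft.

5490 ft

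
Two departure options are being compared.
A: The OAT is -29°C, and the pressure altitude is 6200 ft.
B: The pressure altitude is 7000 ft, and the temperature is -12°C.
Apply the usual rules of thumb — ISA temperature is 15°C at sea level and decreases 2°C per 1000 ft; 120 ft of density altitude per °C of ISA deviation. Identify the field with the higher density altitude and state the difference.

A: ISA temp = 2.6°C, deviation -31.6°C, DA = 6200 + 120 × (-31.6) = 2408 ft.
B: ISA temp = 1°C, deviation -13°C, DA = 7000 + 120 × (-13) = 5440 ft.
B is higher by 5440 − 2408 = 3032 ft.

B by 3032 ft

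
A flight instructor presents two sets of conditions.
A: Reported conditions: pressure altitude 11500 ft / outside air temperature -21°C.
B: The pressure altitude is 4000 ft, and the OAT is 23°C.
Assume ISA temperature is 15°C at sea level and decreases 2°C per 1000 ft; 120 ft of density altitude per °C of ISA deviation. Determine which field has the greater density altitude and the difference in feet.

A by 4020 ft

A: ISA temp = -8°C, deviation -13°C, DA = 11500 + 120 × (-13) = 9940 ft.
B: ISA temp = 7°C, deviation +16°C, DA = 4000 + 120 × 16 = 5920 ft.
A is higher by 9940 − 5920 = 4020 ft.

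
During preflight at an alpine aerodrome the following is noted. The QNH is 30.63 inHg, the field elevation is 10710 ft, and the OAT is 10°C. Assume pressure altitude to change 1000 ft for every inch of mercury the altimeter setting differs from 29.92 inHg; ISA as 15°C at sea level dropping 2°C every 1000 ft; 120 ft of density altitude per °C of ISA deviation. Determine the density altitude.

11800 ft

Pressure altitude = 10710 + (29.92 − 30.63) × 1000 = 10710 + (-710) = 10000 ft.
ISA temperature at 10000 ft = 15 − 2 × (10000/1000) = -5°C.
ISA deviation = 10 − (-5) = +15°C.
Density altitude = 10000 + 120 × (15) = 11800 ft.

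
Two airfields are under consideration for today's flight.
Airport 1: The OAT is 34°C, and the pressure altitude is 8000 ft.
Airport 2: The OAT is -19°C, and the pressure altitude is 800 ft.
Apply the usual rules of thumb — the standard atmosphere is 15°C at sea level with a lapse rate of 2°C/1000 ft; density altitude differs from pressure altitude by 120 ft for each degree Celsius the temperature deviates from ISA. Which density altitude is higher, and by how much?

Airport 1: ISA temp = -1°C, deviation +35°C, DA = 8000 + 120 × 35 = 12200 ft.
Airport 2: ISA temp = 13.4°C, deviation -32.4°C, DA = 800 + 120 × (-32.4) = -3088 ft.
Airport 1 is higher by 12200 − (-3088) = 15288 ft.

Airport 1 by 15288 ft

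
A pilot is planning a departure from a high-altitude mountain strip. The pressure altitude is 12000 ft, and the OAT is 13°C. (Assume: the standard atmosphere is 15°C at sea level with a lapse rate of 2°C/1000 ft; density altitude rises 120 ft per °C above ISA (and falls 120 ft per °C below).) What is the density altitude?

ISA temperature at 12000 ft = 15 − 2 × (12000/1000) = -9°C.
ISA deviation = 13 − (-9) = +22°C.
Density altitude = 12000 + 120 × (22) = 12000 + (+2640) = 14640 ft.

14640 ft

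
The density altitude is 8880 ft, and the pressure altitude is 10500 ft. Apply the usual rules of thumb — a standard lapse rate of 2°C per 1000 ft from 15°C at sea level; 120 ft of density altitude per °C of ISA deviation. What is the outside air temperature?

Density altitude − pressure altitude = 8880 − 10500 = -1620 ft.
At 120 ft/°C that is an ISA deviation of -1620/120 = -13.5°C.
ISA temperature at 10500 ft = 15 − 2 × (10500/1000) = -6°C.
OAT = ISA + deviation = -6 + (-13.5) = -19.5°C.

-19.5°C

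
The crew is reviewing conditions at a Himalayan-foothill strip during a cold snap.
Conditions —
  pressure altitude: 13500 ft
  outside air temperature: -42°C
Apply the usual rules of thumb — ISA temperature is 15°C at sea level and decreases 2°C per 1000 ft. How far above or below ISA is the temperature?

ISA-30°C

ISA temperature at 13500 ft = 15 − 2 × (13500/1000) = -12°C.
Deviation = OAT − ISA = -42 − (-12) = -30°C.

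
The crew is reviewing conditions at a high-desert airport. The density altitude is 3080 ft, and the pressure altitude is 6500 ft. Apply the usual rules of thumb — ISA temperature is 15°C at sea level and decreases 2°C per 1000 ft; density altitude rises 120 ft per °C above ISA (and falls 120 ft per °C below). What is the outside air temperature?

Density altitude − pressure altitude = 3080 − 6500 = -3420 ft.
At 120 ft/°C that is an ISA deviation of -3420/120 = -28.5°C.
ISA temperature at 6500 ft = 15 − 2 × (6500/1000) = 2°C.
OAT = ISA + deviation = 2 + (-28.5) = -26.5°C.

-26.5°C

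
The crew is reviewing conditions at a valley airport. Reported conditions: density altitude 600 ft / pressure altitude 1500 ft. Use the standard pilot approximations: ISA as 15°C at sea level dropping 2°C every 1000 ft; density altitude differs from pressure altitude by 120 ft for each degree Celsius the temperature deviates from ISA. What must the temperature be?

4.5°C

Density altitude − pressure altitude = 600 − 1500 = -900 ft.
At 120 ft/°C that is an ISA deviation of -900/120 = -7.5°C.
ISA temperature at 1500 ft = 15 − 2 × (1500/1000) = 12°C.
OAT = ISA + deviation = 12 + (-7.5) = 4.5°C.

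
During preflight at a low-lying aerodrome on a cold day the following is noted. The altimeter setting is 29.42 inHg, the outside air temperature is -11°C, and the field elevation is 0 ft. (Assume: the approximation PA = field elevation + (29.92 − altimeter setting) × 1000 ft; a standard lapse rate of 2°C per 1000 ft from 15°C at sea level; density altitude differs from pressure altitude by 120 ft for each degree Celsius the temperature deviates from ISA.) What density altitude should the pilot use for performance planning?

Pressure altitude = 0 + (29.92 − 29.42) × 1000 = 0 + (+500) = 500 ft.
ISA temperature at 500 ft = 15 − 2 × (500/1000) = 14°C.
ISA deviation = -11 − 14 = -25°C.
Density altitude = 500 + 120 × (-25) = -2500 ft.

-2500 ft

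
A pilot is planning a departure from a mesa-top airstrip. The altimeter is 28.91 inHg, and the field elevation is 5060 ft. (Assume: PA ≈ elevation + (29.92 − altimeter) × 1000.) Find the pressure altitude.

Pressure correction = (29.92 − 28.91) × 1000 = +1010 ft.
Pressure altitude = 5060 + (+1010) = 6070 ft.

6070 ft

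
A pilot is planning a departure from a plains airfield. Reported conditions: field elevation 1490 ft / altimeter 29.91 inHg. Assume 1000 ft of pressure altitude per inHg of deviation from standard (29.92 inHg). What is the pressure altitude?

1500 ft

Pressure correction = (29.92 − 29.91) × 1000 = +10 ft.
Pressure altitude = 1490 + (+10) = 1500 ft.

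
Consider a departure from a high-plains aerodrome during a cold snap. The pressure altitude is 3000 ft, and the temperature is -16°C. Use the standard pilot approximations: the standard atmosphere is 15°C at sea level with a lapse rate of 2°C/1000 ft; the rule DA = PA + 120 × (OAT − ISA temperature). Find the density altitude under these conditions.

ISA temperature at 3000 ft = 15 − 2 × (3000/1000) = 9°C.
ISA deviation = -16 − 9 = -25°C.
Density altitude = 3000 + 120 × (-25) = 3000 + (-3000) = 0 ft.

0 ft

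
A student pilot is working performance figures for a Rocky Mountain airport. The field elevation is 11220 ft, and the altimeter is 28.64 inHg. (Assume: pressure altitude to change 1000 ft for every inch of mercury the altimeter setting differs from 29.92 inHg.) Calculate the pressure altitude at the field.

Pressure correction = (29.92 − 28.64) × 1000 = +1280 ft.
Pressure altitude = 11220 + (+1280) = 12500 ft.

12500 ft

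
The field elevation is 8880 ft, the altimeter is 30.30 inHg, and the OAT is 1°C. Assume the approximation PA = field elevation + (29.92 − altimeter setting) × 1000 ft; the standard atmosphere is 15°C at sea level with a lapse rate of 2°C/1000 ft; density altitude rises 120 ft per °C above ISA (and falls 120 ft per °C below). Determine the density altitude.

8860 ft

Pressure altitude = 8880 + (29.92 − 30.30) × 1000 = 8880 + (-380) = 8500 ft.
ISA temperature at 8500 ft = 15 − 2 × (8500/1000) = -2°C.
ISA deviation = 1 − (-2) = +3°C.
Density altitude = 8500 + 120 × (3) = 8860 ft.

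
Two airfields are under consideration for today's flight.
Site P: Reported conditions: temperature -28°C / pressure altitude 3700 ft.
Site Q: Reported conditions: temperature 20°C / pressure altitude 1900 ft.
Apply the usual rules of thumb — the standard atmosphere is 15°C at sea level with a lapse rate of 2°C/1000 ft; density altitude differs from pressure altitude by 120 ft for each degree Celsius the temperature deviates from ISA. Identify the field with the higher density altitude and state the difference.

Site Q by 3528 ft

Site P: ISA temp = 7.6°C, deviation -35.6°C, DA = 3700 + 120 × (-35.6) = -572 ft.
Site Q: ISA temp = 11.2°C, deviation +8.8°C, DA = 1900 + 120 × 8.8 = 2956 ft.
Site Q is higher by 2956 − (-572) = 3528 ft.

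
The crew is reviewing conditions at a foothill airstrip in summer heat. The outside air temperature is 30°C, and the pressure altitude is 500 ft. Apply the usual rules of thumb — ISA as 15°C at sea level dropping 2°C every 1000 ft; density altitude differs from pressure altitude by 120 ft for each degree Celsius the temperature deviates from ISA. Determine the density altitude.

ISA temperature at 500 ft = 15 − 2 × (500/1000) = 14°C.
ISA deviation = 30 − 14 = +16°C.
Density altitude = 500 + 120 × (16) = 500 + (+1920) = 2420 ft.

2420 ft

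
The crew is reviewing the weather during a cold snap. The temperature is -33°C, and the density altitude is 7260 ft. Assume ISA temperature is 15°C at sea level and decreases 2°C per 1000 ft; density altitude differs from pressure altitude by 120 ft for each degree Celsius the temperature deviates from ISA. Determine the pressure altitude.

10500 ft

DA = PA + 120 × (OAT − (15 − 2·PA/1000)) = PA + 120·OAT − 1800 + 0.24·PA = 1.24·PA + 120·OAT − 1800.
So 1.24·PA = 7260 − 120 × (-33) + 1800 = 13020.
PA = 13020 / 1.24 = 10500 ft.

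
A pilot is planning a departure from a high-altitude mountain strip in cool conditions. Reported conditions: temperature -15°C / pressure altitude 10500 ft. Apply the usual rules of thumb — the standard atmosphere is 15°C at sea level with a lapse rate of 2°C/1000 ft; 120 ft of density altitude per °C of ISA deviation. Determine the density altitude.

9420 ft

ISA temperature at 10500 ft = 15 − 2 × (10500/1000) = -6°C.
ISA deviation = -15 − (-6) = -9°C.
Density altitude = 10500 + 120 × (-9) = 10500 + (-1080) = 9420 ft.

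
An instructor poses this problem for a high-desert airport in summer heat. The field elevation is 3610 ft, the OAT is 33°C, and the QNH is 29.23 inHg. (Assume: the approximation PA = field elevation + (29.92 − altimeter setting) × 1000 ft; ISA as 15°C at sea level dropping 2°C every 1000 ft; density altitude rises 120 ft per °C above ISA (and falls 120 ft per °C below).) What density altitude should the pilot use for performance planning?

Pressure altitude = 3610 + (29.92 − 29.23) × 1000 = 3610 + (+690) = 4300 ft.
ISA temperature at 4300 ft = 15 − 2 × (4300/1000) = 6.4°C.
ISA deviation = 33 − 6.4 = +26.6°C.
Density altitude = 4300 + 120 × (26.6) = 7492 ft.

7492 ft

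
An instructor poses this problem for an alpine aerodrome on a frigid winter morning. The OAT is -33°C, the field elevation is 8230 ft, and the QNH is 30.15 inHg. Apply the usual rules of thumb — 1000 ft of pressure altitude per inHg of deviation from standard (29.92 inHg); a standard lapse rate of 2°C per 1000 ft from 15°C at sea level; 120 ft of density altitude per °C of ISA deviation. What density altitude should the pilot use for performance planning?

4160 ft

Pressure altitude = 8230 + (29.92 − 30.15) × 1000 = 8230 + (-230) = 8000 ft.
ISA temperature at 8000 ft = 15 − 2 × (8000/1000) = -1°C.
ISA deviation = -33 − (-1) = -32°C.
Density altitude = 8000 + 120 × (-32) = 4160 ft.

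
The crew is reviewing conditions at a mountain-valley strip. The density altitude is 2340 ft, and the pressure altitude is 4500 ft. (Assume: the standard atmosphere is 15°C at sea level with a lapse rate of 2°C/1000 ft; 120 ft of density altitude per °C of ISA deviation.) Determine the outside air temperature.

-12°C

Density altitude − pressure altitude = 2340 − 4500 = -2160 ft.
At 120 ft/°C that is an ISA deviation of -2160/120 = -18°C.
ISA temperature at 4500 ft = 15 − 2 × (4500/1000) = 6°C.
OAT = ISA + deviation = 6 + (-18) = -12°C.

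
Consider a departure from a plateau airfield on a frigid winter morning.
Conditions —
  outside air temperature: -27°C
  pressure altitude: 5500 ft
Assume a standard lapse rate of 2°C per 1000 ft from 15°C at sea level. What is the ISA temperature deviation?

ISA-31°C

ISA temperature at 5500 ft = 15 − 2 × (5500/1000) = 4°C.
Deviation = OAT − ISA = -27 − 4 = -31°C.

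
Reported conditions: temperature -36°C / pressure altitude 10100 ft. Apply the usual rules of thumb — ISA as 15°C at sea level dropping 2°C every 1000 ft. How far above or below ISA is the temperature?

ISA temperature at 10100 ft = 15 − 2 × (10100/1000) = -5.2°C.
Deviation = OAT − ISA = -36 − (-5.2) = -30.8°C.

ISA-30.8°C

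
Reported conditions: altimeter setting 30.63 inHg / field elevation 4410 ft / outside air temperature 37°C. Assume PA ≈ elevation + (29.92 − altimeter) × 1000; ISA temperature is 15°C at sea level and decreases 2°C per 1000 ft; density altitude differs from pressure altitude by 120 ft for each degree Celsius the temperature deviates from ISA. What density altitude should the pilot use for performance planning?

7228 ft

Pressure altitude = 4410 + (29.92 − 30.63) × 1000 = 4410 + (-710) = 3700 ft.
ISA temperature at 3700 ft = 15 − 2 × (3700/1000) = 7.6°C.
ISA deviation = 37 − 7.6 = +29.4°C.
Density altitude = 3700 + 120 × (29.4) = 7228 ft.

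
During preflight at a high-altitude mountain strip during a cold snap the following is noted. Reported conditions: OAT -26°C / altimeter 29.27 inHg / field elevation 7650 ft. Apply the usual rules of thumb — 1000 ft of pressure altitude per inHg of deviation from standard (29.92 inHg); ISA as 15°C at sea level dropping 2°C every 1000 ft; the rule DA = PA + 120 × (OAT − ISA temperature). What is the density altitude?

Pressure altitude = 7650 + (29.92 − 29.27) × 1000 = 7650 + (+650) = 8300 ft.
ISA temperature at 8300 ft = 15 − 2 × (8300/1000) = -1.6°C.
ISA deviation = -26 − (-1.6) = -24.4°C.
Density altitude = 8300 + 120 × (-24.4) = 5372 ft.

5372 ft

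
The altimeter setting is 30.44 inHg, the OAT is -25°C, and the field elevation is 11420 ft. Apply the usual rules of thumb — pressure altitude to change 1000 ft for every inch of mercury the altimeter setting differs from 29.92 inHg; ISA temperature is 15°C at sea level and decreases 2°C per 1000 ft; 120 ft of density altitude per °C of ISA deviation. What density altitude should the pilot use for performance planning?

8716 ft

Pressure altitude = 11420 + (29.92 − 30.44) × 1000 = 11420 + (-520) = 10900 ft.
ISA temperature at 10900 ft = 15 − 2 × (10900/1000) = -6.8°C.
ISA deviation = -25 − (-6.8) = -18.2°C.
Density altitude = 10900 + 120 × (-18.2) = 8716 ft.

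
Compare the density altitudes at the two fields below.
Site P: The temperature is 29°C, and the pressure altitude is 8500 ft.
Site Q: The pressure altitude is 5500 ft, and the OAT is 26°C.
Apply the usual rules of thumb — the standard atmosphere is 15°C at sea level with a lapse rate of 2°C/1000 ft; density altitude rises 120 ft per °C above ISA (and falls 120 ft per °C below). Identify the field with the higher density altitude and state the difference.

Site P by 4080 ft

Site P: ISA temp = -2°C, deviation +31°C, DA = 8500 + 120 × 31 = 12220 ft.
Site Q: ISA temp = 4°C, deviation +22°C, DA = 5500 + 120 × 22 = 8140 ft.
Site P is higher by 12220 − 8140 = 4080 ft.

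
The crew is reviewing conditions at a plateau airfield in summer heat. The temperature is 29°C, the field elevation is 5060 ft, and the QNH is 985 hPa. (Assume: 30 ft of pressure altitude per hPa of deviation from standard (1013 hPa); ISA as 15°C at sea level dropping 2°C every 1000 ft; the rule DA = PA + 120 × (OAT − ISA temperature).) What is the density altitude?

Pressure altitude = 5060 + (1013 − 985) × 30 = 5060 + (+840) = 5900 ft.
ISA temperature at 5900 ft = 15 − 2 × (5900/1000) = 3.2°C.
ISA deviation = 29 − 3.2 = +25.8°C.
Density altitude = 5900 + 120 × (25.8) = 8996 ft.

8996 ft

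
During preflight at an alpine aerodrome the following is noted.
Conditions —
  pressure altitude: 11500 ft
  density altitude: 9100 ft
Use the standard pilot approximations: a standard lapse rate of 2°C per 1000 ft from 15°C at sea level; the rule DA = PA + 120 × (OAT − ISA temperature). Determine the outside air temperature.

-28°C

Density altitude − pressure altitude = 9100 − 11500 = -2400 ft.
At 120 ft/°C that is an ISA deviation of -2400/120 = -20°C.
ISA temperature at 11500 ft = 15 − 2 × (11500/1000) = -8°C.
OAT = ISA + deviation = -8 + (-20) = -28°C.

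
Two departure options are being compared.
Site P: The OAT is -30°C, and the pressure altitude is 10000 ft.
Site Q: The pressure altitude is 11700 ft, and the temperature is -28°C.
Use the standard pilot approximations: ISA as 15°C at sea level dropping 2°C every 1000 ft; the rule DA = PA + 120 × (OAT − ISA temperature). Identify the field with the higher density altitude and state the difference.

Site Q by 2348 ft

Site P: ISA temp = -5°C, deviation -25°C, DA = 10000 + 120 × (-25) = 7000 ft.
Site Q: ISA temp = -8.4°C, deviation -19.6°C, DA = 11700 + 120 × (-19.6) = 9348 ft.
Site Q is higher by 9348 − 7000 = 2348 ft.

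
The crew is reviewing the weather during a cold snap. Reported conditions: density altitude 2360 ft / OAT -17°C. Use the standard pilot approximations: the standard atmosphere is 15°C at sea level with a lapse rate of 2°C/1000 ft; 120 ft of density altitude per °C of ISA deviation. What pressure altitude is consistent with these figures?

5000 ft

DA = PA + 120 × (OAT − (15 − 2·PA/1000)) = PA + 120·OAT − 1800 + 0.24·PA = 1.24·PA + 120·OAT − 1800.
So 1.24·PA = 2360 − 120 × (-17) + 1800 = 6200.
PA = 6200 / 1.24 = 5000 ft.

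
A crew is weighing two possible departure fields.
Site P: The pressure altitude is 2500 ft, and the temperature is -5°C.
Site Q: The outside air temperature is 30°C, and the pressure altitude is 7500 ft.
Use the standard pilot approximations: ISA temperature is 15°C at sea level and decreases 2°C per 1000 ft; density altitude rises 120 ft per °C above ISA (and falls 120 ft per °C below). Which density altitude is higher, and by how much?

Site Q by 10400 ft

Site P: ISA temp = 10°C, deviation -15°C, DA = 2500 + 120 × (-15) = 700 ft.
Site Q: ISA temp = 0°C, deviation +30°C, DA = 7500 + 120 × 30 = 11100 ft.
Site Q is higher by 11100 − 700 = 10400 ft.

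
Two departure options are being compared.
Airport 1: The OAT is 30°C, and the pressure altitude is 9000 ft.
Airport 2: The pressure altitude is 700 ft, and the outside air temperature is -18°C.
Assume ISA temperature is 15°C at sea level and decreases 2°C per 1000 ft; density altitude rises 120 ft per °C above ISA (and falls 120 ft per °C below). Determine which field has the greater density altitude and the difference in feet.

Airport 1 by 16052 ft

Airport 1: ISA temp = -3°C, deviation +33°C, DA = 9000 + 120 × 33 = 12960 ft.
Airport 2: ISA temp = 13.6°C, deviation -31.6°C, DA = 700 + 120 × (-31.6) = -3092 ft.
Airport 1 is higher by 12960 − (-3092) = 16052 ft.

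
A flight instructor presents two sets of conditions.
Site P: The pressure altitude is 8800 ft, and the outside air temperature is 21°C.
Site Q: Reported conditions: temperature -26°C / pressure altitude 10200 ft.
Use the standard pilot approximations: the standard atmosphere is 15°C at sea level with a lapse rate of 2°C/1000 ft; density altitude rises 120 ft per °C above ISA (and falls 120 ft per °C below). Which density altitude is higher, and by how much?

Site P: ISA temp = -2.6°C, deviation +23.6°C, DA = 8800 + 120 × 23.6 = 11632 ft.
Site Q: ISA temp = -5.4°C, deviation -20.6°C, DA = 10200 + 120 × (-20.6) = 7728 ft.
Site P is higher by 11632 − 7728 = 3904 ft.

Site P by 3904 ft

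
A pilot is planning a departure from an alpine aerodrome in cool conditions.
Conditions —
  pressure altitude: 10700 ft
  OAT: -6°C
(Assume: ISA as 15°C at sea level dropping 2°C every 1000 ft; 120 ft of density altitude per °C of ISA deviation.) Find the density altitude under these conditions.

ISA temperature at 10700 ft = 15 − 2 × (10700/1000) = -6.4°C.
ISA deviation = -6 − (-6.4) = +0.4°C.
Density altitude = 10700 + 120 × (0.4) = 10700 + (+48) = 10748 ft.

10748 ft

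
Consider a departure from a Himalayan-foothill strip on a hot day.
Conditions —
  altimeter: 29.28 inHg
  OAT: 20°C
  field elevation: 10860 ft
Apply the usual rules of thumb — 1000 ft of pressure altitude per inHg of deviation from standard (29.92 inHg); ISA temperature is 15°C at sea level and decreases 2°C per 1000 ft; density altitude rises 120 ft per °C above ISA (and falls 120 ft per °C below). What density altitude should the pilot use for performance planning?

14860 ft

Pressure altitude = 10860 + (29.92 − 29.28) × 1000 = 10860 + (+640) = 11500 ft.
ISA temperature at 11500 ft = 15 − 2 × (11500/1000) = -8°C.
ISA deviation = 20 − (-8) = +28°C.
Density altitude = 11500 + 120 × (28) = 14860 ft.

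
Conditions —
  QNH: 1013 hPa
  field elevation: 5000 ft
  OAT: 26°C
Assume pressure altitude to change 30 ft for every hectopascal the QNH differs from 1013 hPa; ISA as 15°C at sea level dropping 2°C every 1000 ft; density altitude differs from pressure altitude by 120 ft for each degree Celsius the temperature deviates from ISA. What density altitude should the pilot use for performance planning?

7520 ft

Pressure altitude = 5000 + (1013 − 1013) × 30 = 5000 + (0) = 5000 ft.
ISA temperature at 5000 ft = 15 − 2 × (5000/1000) = 5°C.
ISA deviation = 26 − 5 = +21°C.
Density altitude = 5000 + 120 × (21) = 7520 ft.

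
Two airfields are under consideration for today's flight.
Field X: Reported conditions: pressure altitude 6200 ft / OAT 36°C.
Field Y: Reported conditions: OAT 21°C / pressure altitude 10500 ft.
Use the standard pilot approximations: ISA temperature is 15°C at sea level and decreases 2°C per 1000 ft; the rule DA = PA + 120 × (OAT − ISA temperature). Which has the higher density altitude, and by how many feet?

Field Y by 3532 ft

Field X: ISA temp = 2.6°C, deviation +33.4°C, DA = 6200 + 120 × 33.4 = 10208 ft.
Field Y: ISA temp = -6°C, deviation +27°C, DA = 10500 + 120 × 27 = 13740 ft.
Field Y is higher by 13740 − 10208 = 3532 ft.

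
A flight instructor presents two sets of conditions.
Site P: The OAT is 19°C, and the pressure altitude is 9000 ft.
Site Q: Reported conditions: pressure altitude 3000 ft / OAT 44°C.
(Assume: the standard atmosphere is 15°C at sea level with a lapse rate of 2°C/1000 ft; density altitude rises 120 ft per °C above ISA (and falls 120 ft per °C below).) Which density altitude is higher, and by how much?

Site P: ISA temp = -3°C, deviation +22°C, DA = 9000 + 120 × 22 = 11640 ft.
Site Q: ISA temp = 9°C, deviation +35°C, DA = 3000 + 120 × 35 = 7200 ft.
Site P is higher by 11640 − 7200 = 4440 ft.

Site P by 4440 ft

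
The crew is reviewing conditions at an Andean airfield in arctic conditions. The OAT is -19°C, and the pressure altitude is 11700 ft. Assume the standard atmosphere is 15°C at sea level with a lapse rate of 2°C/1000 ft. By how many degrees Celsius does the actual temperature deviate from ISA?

ISA-10.6°C

ISA temperature at 11700 ft = 15 − 2 × (11700/1000) = -8.4°C.
Deviation = OAT − ISA = -19 − (-8.4) = -10.6°C.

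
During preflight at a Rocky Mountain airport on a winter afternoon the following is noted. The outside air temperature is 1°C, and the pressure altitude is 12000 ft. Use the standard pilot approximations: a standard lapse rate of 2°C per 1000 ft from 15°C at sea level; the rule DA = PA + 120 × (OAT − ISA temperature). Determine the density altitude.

13200 ft

ISA temperature at 12000 ft = 15 − 2 × (12000/1000) = -9°C.
ISA deviation = 1 − (-9) = +10°C.
Density altitude = 12000 + 120 × (10) = 12000 + (+1200) = 13200 ft.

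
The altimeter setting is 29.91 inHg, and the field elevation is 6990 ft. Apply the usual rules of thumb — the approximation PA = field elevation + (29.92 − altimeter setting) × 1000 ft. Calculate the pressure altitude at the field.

7000 ft

Pressure correction = (29.92 − 29.91) × 1000 = +10 ft.
Pressure altitude = 6990 + (+10) = 7000 ft.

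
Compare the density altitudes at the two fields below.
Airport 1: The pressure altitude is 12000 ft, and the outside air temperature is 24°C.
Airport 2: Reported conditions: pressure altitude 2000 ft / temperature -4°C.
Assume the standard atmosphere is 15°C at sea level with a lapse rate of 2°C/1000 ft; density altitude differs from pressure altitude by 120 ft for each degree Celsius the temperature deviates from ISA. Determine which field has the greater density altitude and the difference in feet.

Airport 1 by 15760 ft

Airport 1: ISA temp = -9°C, deviation +33°C, DA = 12000 + 120 × 33 = 15960 ft.
Airport 2: ISA temp = 11°C, deviation -15°C, DA = 2000 + 120 × (-15) = 200 ft.
Airport 1 is higher by 15960 − 200 = 15760 ft.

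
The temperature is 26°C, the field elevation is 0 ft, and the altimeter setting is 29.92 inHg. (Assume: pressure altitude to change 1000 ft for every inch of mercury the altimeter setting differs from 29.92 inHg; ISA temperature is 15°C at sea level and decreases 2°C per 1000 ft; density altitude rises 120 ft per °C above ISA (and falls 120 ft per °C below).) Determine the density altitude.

1320 ft

Pressure altitude = 0 + (29.92 − 29.92) × 1000 = 0 + (0) = 0 ft.
ISA temperature at 0 ft = 15 − 2 × (0/1000) = 15°C.
ISA deviation = 26 − 15 = +11°C.
Density altitude = 0 + 120 × (11) = 1320 ft.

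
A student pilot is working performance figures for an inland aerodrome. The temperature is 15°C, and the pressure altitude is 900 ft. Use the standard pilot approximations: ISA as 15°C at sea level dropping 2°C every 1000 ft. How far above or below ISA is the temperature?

ISA+1.8°C

ISA temperature at 900 ft = 15 − 2 × (900/1000) = 13.2°C.
Deviation = OAT − ISA = 15 − 13.2 = +1.8°C.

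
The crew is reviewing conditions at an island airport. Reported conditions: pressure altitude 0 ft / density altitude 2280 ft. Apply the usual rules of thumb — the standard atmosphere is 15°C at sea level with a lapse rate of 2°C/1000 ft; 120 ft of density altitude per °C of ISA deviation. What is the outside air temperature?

Density altitude − pressure altitude = 2280 − 0 = +2280 ft.
At 120 ft/°C that is an ISA deviation of 2280/120 = +19°C.
ISA temperature at 0 ft = 15 − 2 × (0/1000) = 15°C.
OAT = ISA + deviation = 15 + (+19) = 34°C.

34°C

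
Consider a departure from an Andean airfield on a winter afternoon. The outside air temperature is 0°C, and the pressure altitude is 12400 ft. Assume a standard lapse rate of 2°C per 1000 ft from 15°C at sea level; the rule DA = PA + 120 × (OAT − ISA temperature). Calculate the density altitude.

13576 ft

ISA temperature at 12400 ft = 15 − 2 × (12400/1000) = -9.8°C.
ISA deviation = 0 − (-9.8) = +9.8°C.
Density altitude = 12400 + 120 × (9.8) = 12400 + (+1176) = 13576 ft.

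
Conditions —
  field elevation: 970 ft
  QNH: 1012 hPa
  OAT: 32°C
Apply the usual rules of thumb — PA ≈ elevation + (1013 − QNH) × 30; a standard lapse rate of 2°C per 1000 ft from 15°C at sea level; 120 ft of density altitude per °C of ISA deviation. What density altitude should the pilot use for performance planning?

Pressure altitude = 970 + (1013 − 1012) × 30 = 970 + (+30) = 1000 ft.
ISA temperature at 1000 ft = 15 − 2 × (1000/1000) = 13°C.
ISA deviation = 32 − 13 = +19°C.
Density altitude = 1000 + 120 × (19) = 3280 ft.

3280 ft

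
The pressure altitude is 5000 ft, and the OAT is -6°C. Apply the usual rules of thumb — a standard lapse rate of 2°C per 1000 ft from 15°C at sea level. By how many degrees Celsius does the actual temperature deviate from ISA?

ISA temperature at 5000 ft = 15 − 2 × (5000/1000) = 5°C.
Deviation = OAT − ISA = -6 − 5 = -11°C.

ISA-11°C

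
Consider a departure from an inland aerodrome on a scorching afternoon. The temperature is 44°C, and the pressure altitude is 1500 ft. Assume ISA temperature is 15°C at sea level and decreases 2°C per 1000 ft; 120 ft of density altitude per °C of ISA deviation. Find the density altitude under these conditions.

5340 ft

ISA temperature at 1500 ft = 15 − 2 × (1500/1000) = 12°C.
ISA deviation = 44 − 12 = +32°C.
Density altitude = 1500 + 120 × (32) = 1500 + (+3840) = 5340 ft.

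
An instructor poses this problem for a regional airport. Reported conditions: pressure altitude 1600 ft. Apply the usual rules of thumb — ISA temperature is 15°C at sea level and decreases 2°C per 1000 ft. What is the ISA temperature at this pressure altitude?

11.8°C

ISA temperature = 15 − 2 × (1600/1000) = 15 − 3.2 = 11.8°C.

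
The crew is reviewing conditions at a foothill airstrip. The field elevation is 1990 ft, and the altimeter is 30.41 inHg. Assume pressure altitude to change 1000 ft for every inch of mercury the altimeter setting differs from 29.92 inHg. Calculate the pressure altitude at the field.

Pressure correction = (29.92 − 30.41) × 1000 = -490 ft.
Pressure altitude = 1990 + (-490) = 1500 ft.

1500 ft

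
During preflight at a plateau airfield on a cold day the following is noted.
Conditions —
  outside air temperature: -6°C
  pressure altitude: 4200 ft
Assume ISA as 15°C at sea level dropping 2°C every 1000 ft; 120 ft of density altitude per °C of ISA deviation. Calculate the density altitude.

ISA temperature at 4200 ft = 15 − 2 × (4200/1000) = 6.6°C.
ISA deviation = -6 − 6.6 = -12.6°C.
Density altitude = 4200 + 120 × (-12.6) = 4200 + (-1512) = 2688 ft.

2688 ft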